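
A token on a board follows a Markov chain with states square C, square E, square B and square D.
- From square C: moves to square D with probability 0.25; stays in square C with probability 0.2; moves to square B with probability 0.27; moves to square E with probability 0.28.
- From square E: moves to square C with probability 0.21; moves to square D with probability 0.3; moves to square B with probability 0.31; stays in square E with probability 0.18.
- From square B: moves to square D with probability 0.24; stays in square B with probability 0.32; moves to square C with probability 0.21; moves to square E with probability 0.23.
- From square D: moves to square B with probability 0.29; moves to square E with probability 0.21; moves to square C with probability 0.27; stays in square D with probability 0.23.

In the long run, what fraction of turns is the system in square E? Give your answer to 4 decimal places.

0.2248

Let the stationary distribution be π with π = πP and π_1 + π_2 + π_3 + π_4 = 1.
π_1 = 0.2·π_1 + 0.21·π_2 + 0.21·π_3 + 0.27·π_4
π_2 = 0.28·π_1 + 0.18·π_2 + 0.23·π_3 + 0.21·π_4
π_3 = 0.27·π_1 + 0.31·π_2 + 0.32·π_3 + 0.29·π_4
Solving with the normalization constraint gives π = (0.2230, 0.2248, 0.2990, 0.2532).
So the stationary probability of square E is 0.2248.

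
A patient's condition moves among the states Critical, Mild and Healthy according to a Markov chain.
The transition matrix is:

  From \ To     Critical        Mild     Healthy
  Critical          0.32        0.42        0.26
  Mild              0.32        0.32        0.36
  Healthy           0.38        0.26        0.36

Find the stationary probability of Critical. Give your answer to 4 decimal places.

0.3396

Let the stationary distribution be π with π = πP and π_1 + π_2 + π_3 = 1.
π_1 = 0.32·π_1 + 0.32·π_2 + 0.38·π_3
π_2 = 0.42·π_1 + 0.32·π_2 + 0.26·π_3
Solving with the normalization constraint gives π = (0.3396, 0.3344, 0.3260).
So the stationary probability of Critical is 0.3396.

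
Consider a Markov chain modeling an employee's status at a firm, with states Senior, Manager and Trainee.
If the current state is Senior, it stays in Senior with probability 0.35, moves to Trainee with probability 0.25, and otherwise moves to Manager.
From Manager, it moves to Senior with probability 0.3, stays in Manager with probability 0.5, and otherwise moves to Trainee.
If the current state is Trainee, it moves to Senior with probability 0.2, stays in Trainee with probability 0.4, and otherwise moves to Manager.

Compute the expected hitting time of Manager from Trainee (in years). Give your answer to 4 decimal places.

Let t(s) be the expected number of years to first reach Manager from state s, with t(Manager) = 0. Conditioning on the first year:
t(Senior) = 1 + 0.35·t(Senior) + 0.25·t(Trainee)
t(Trainee) = 1 + 0.2·t(Senior) + 0.4·t(Trainee)
Solving: t(Senior) = 2.5000, t(Trainee) = 2.5000.
Expected years from Trainee to Manager: 2.5000.

2.5000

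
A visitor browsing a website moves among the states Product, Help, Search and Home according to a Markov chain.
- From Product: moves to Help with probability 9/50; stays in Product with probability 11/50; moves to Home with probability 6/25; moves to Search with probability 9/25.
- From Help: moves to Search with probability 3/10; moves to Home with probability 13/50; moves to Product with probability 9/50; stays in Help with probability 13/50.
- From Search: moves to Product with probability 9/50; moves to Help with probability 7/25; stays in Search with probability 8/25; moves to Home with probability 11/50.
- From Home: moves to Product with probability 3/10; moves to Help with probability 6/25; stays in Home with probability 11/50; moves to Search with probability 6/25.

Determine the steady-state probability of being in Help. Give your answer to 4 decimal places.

0.2441

Let the stationary distribution be π with π = πP and π_1 + π_2 + π_3 + π_4 = 1.
π_1 = 0.22·π_1 + 0.18·π_2 + 0.18·π_3 + 0.3·π_4
π_2 = 0.18·π_1 + 0.26·π_2 + 0.28·π_3 + 0.24·π_4
π_3 = 0.36·π_1 + 0.3·π_2 + 0.32·π_3 + 0.24·π_4
Solving with the normalization constraint gives π = (0.2168, 0.2441, 0.3051, 0.2341).
So the stationary probability of Help is 0.2441.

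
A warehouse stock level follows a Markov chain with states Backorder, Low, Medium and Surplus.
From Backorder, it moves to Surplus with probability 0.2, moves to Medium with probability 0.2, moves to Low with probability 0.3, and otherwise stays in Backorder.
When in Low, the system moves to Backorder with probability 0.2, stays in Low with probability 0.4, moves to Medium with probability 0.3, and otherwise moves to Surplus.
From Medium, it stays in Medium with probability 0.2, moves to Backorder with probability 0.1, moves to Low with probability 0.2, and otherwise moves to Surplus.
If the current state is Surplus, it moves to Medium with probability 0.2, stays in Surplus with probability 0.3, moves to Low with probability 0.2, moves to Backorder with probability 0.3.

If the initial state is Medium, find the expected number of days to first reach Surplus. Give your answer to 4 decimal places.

2.9032

Let t(s) be the expected number of days to first reach Surplus from state s, with t(Surplus) = 0. Conditioning on the first day:
t(Backorder) = 1 + 0.3·t(Backorder) + 0.3·t(Low) + 0.2·t(Medium)
t(Low) = 1 + 0.2·t(Backorder) + 0.4·t(Low) + 0.3·t(Medium)
t(Medium) = 1 + 0.1·t(Backorder) + 0.2·t(Low) + 0.2·t(Medium)
Solving: t(Backorder) = 4.1935, t(Low) = 4.5161, t(Medium) = 2.9032.
Expected days from Medium to Surplus: 2.9032.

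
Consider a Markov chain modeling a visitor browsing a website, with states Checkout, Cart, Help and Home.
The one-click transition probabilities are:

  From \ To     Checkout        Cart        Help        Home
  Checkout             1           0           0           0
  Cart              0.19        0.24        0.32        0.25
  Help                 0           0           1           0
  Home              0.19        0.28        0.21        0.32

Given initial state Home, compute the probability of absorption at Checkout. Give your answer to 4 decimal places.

Let h(s) be the probability of absorption at Checkout starting from transient state s. Then h(Checkout) = 1 and h(Help) = 0. By first-step analysis:
h(Cart) = 0.19·1 + 0.24·h(Cart) + 0.32·0 + 0.25·h(Home)
h(Home) = 0.19·1 + 0.28·h(Cart) + 0.21·0 + 0.32·h(Home)
Solving: h(Cart) = 0.3955, h(Home) = 0.4423.
Starting from Home, the probability is 0.4423.

0.4423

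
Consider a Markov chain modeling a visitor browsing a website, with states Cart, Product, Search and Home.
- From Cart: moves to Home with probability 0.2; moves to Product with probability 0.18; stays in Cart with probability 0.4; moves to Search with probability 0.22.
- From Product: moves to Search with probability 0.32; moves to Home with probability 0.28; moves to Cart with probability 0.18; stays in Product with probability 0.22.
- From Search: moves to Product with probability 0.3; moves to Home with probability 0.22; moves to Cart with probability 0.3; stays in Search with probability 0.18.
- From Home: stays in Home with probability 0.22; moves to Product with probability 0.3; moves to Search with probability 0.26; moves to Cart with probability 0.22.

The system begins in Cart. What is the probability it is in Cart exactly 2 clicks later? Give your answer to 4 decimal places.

0.3024

Propagate the distribution vector 2 clicks from Cart.
After 0 clicks: (1.0000, 0.0000, 0.0000, 0.0000)
After 1 click: (0.4000, 0.1800, 0.2200, 0.2000)
After 2 clicks: (0.3024, 0.2376, 0.2372, 0.2228)
P(in Cart after 2 clicks) = 0.3024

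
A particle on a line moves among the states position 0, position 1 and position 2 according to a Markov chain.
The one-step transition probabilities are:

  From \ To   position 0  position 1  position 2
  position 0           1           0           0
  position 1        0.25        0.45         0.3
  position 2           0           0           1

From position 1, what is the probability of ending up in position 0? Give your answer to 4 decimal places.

0.4545

Let h(s) be the probability of absorption at position 0 starting from transient state s. Then h(position 0) = 1 and h(position 2) = 0. By first-step analysis:
h(position 1) = 0.25·1 + 0.45·h(position 1) + 0.3·0
Solving: h(position 1) = 0.4545.
Starting from position 1, the probability is 0.4545.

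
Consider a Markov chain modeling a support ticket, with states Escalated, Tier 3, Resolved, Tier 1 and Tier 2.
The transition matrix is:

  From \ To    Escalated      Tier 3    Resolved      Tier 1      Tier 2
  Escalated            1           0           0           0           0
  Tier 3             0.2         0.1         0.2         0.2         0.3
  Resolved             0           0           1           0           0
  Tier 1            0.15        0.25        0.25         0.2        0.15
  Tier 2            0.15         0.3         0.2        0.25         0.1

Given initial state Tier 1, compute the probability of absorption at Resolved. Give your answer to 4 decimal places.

0.5879

Let h(s) be the probability of absorption at Resolved starting from transient state s. Then h(Resolved) = 1 and h(Escalated) = 0. By first-step analysis:
h(Tier 3) = 0.2·0 + 0.1·h(Tier 3) + 0.2·1 + 0.2·h(Tier 1) + 0.3·h(Tier 2)
h(Tier 1) = 0.15·0 + 0.25·h(Tier 3) + 0.25·1 + 0.2·h(Tier 1) + 0.15·h(Tier 2)
h(Tier 2) = 0.15·0 + 0.3·h(Tier 3) + 0.2·1 + 0.25·h(Tier 1) + 0.1·h(Tier 2)
Solving: h(Tier 3) = 0.5415, h(Tier 1) = 0.5879, h(Tier 2) = 0.5660.
Starting from Tier 1, the probability is 0.5879.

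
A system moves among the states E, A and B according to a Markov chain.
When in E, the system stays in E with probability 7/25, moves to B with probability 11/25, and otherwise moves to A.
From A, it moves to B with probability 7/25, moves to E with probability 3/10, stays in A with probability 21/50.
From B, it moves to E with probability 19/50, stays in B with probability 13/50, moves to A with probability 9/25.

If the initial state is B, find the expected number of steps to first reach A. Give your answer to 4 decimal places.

Let t(s) be the expected number of steps to first reach A from state s, with t(A) = 0. Conditioning on the first step:
t(E) = 1 + 0.28·t(E) + 0.44·t(B)
t(B) = 1 + 0.38·t(E) + 0.26·t(B)
Solving: t(E) = 3.2276, t(B) = 3.0088.
Expected steps from B to A: 3.0088.

3.0088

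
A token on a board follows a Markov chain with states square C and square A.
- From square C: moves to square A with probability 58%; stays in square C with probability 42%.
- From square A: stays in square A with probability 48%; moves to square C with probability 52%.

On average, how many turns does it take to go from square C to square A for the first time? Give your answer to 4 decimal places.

Let t(s) be the expected number of turns to first reach square A from state s, with t(square A) = 0. Conditioning on the first turn:
t(square C) = 1 + 0.42·t(square C)
Solving: t(square C) = 1.7241.
Expected turns from square C to square A: 1.7241.

1.7241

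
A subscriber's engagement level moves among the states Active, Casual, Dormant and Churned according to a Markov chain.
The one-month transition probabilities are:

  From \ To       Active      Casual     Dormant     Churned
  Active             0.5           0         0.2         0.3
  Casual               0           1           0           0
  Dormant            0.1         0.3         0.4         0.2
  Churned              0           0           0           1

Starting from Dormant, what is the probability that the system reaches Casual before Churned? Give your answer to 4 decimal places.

0.5357

Let h(s) be the probability of absorption at Casual starting from transient state s. Then h(Casual) = 1 and h(Churned) = 0. By first-step analysis:
h(Active) = 0.5·h(Active) + 0.2·h(Dormant) + 0.3·0
h(Dormant) = 0.1·h(Active) + 0.3·1 + 0.4·h(Dormant) + 0.2·0
Solving: h(Active) = 0.2143, h(Dormant) = 0.5357.
Starting from Dormant, the probability is 0.5357.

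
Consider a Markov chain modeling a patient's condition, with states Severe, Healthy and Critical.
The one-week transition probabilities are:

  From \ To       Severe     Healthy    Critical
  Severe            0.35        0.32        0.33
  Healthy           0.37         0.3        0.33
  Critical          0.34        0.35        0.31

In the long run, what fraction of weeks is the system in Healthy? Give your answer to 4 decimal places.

Let the stationary distribution be π with π = πP and π_1 + π_2 + π_3 = 1.
π_1 = 0.35·π_1 + 0.37·π_2 + 0.34·π_3
π_2 = 0.32·π_1 + 0.3·π_2 + 0.35·π_3
Solving with the normalization constraint gives π = (0.3532, 0.3232, 0.3235).
So the stationary probability of Healthy is 0.3232.

0.3232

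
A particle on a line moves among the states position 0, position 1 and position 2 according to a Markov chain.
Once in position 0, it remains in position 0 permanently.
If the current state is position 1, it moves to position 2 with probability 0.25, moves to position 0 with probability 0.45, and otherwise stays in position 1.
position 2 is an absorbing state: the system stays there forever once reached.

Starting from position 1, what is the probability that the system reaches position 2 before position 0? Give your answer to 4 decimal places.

Let h(s) be the probability of absorption at position 2 starting from transient state s. Then h(position 2) = 1 and h(position 0) = 0. By first-step analysis:
h(position 1) = 0.45·0 + 0.3·h(position 1) + 0.25·1
Solving: h(position 1) = 0.3571.
Starting from position 1, the probability is 0.3571.

0.3571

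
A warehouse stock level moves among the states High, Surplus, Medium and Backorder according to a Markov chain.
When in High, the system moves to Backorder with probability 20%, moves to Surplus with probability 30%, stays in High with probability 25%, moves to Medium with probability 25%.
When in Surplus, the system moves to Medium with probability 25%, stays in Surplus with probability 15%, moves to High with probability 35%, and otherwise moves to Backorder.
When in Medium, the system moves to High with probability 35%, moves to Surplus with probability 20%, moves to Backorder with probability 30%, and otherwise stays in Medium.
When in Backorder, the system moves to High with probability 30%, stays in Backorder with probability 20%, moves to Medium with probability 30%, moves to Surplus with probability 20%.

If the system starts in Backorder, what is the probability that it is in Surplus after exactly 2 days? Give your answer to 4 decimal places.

0.2200

Propagate the distribution vector 2 days from Backorder.
After 0 days: (0.0000, 0.0000, 0.0000, 1.0000)
After 1 day: (0.3000, 0.2000, 0.3000, 0.2000)
After 2 days: (0.3100, 0.2200, 0.2300, 0.2400)
P(in Surplus after 2 days) = 0.2200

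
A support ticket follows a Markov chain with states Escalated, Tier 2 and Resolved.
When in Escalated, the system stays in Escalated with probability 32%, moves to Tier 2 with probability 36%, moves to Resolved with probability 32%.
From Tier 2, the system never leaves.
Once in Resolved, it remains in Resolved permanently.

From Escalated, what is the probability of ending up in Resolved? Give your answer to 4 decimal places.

Let h(s) be the probability of absorption at Resolved starting from transient state s. Then h(Resolved) = 1 and h(Tier 2) = 0. By first-step analysis:
h(Escalated) = 0.32·h(Escalated) + 0.36·0 + 0.32·1
Solving: h(Escalated) = 0.4706.
Starting from Escalated, the probability is 0.4706.

0.4706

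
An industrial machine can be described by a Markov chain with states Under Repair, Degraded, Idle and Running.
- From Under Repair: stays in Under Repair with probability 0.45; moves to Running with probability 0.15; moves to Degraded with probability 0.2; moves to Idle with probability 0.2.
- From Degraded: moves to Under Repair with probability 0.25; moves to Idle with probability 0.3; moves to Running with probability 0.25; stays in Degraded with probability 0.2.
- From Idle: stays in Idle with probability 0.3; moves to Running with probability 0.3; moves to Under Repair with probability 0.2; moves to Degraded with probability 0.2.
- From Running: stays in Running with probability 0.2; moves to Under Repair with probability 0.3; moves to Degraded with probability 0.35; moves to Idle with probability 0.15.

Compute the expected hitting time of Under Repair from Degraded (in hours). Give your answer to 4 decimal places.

4.0095

Let t(s) be the expected number of hours to first reach Under Repair from state s, with t(Under Repair) = 0. Conditioning on the first hour:
t(Degraded) = 1 + 0.2·t(Degraded) + 0.3·t(Idle) + 0.25·t(Running)
t(Idle) = 1 + 0.2·t(Degraded) + 0.3·t(Idle) + 0.3·t(Running)
t(Running) = 1 + 0.35·t(Degraded) + 0.15·t(Idle) + 0.2·t(Running)
Solving: t(Degraded) = 4.0095, t(Idle) = 4.1991, t(Running) = 3.7915.
Expected hours from Degraded to Under Repair: 4.0095.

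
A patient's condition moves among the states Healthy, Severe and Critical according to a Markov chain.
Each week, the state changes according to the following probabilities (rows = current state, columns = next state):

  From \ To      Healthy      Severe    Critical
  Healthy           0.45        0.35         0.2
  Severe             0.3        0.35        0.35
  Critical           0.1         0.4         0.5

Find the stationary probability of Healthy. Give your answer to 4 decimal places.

0.2671

Let the stationary distribution be π with π = πP and π_1 + π_2 + π_3 = 1.
π_1 = 0.45·π_1 + 0.3·π_2 + 0.1·π_3
π_2 = 0.35·π_1 + 0.35·π_2 + 0.4·π_3
Solving with the normalization constraint gives π = (0.2671, 0.3682, 0.3646).
So the stationary probability of Healthy is 0.2671.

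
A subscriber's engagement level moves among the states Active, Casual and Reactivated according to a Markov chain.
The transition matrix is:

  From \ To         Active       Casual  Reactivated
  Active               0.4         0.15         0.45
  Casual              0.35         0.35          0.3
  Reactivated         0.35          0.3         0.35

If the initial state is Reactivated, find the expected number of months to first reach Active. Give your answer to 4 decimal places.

Let t(s) be the expected number of months to first reach Active from state s, with t(Active) = 0. Conditioning on the first month:
t(Casual) = 1 + 0.35·t(Casual) + 0.3·t(Reactivated)
t(Reactivated) = 1 + 0.3·t(Casual) + 0.35·t(Reactivated)
Solving: t(Casual) = 2.8571, t(Reactivated) = 2.8571.
Expected months from Reactivated to Active: 2.8571.

2.8571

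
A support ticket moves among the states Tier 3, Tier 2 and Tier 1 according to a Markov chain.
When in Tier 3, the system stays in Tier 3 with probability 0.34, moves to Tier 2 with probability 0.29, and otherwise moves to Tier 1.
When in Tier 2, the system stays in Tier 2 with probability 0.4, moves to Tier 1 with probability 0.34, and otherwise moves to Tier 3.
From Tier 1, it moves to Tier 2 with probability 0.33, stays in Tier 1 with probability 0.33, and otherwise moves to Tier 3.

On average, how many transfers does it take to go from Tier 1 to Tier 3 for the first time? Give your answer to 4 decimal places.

Let t(s) be the expected number of transfers to first reach Tier 3 from state s, with t(Tier 3) = 0. Conditioning on the first transfer:
t(Tier 2) = 1 + 0.4·t(Tier 2) + 0.34·t(Tier 1)
t(Tier 1) = 1 + 0.33·t(Tier 2) + 0.33·t(Tier 1)
Solving: t(Tier 2) = 3.4852, t(Tier 1) = 3.2091.
Expected transfers from Tier 1 to Tier 3: 3.2091.

3.2091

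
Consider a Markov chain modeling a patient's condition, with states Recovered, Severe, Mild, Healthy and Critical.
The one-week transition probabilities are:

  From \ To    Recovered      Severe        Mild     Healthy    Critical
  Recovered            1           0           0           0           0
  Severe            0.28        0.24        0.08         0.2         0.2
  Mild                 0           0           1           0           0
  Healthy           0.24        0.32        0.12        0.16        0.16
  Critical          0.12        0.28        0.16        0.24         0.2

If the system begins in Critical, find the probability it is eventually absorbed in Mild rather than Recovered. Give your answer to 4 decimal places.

0.4052

Let h(s) be the probability of absorption at Mild starting from transient state s. Then h(Mild) = 1 and h(Recovered) = 0. By first-step analysis:
h(Severe) = 0.28·0 + 0.24·h(Severe) + 0.08·1 + 0.2·h(Healthy) + 0.2·h(Critical)
h(Healthy) = 0.24·0 + 0.32·h(Severe) + 0.12·1 + 0.16·h(Healthy) + 0.16·h(Critical)
h(Critical) = 0.12·0 + 0.28·h(Severe) + 0.16·1 + 0.24·h(Healthy) + 0.2·h(Critical)
Solving: h(Severe) = 0.2999, h(Healthy) = 0.3343, h(Critical) = 0.4052.
Starting from Critical, the probability is 0.4052.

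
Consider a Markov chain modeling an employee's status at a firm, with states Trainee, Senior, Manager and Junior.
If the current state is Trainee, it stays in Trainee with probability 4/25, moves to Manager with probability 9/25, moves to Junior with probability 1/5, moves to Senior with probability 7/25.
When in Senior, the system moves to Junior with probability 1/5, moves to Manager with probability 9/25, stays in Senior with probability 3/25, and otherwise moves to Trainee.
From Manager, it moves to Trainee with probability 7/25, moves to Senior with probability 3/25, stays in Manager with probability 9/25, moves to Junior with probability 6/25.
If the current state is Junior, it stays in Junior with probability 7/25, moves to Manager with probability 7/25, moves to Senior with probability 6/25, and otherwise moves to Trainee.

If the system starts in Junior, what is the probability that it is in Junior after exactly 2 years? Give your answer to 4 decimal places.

0.2336

Propagate the distribution vector 2 years from Junior.
After 0 years: (0.0000, 0.0000, 0.0000, 1.0000)
After 1 year: (0.2000, 0.2400, 0.2800, 0.2800)
After 2 years: (0.2432, 0.1856, 0.3376, 0.2336)
P(in Junior after 2 years) = 0.2336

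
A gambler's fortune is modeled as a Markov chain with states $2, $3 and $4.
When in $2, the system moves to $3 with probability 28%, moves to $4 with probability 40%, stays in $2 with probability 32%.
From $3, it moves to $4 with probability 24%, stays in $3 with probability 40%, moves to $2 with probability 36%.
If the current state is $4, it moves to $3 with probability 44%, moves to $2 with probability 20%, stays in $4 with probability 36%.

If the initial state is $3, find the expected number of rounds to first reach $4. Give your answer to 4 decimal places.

3.3854

Let t(s) be the expected number of rounds to first reach $4 from state s, with t($4) = 0. Conditioning on the first round:
t($2) = 1 + 0.32·t($2) + 0.28·t($3)
t($3) = 1 + 0.36·t($2) + 0.4·t($3)
Solving: t($2) = 2.8646, t($3) = 3.3854.
Expected rounds from $3 to $4: 3.3854.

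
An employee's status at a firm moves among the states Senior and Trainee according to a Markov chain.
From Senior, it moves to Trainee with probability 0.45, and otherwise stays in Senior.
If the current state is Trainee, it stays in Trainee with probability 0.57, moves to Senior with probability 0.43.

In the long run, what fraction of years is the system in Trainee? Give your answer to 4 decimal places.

0.5114

Let the stationary distribution be π with π = πP and π_1 + π_2 = 1.
π_1 = 0.55·π_1 + 0.43·π_2
Solving with the normalization constraint gives π = (0.4886, 0.5114).
So the stationary probability of Trainee is 0.5114.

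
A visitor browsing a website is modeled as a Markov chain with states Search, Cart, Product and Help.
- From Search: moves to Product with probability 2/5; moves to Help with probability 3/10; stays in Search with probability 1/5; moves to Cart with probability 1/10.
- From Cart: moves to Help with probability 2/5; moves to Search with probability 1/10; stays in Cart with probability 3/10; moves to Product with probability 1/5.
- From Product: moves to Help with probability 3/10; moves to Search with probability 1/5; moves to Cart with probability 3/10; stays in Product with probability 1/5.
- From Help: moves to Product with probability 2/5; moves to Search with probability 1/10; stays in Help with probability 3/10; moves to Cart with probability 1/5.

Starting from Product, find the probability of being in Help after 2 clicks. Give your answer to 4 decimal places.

0.3300

Propagate the distribution vector 2 clicks from Product.
After 0 clicks: (0.0000, 0.0000, 1.0000, 0.0000)
After 1 click: (0.2000, 0.3000, 0.2000, 0.3000)
After 2 clicks: (0.1400, 0.2300, 0.3000, 0.3300)
P(in Help after 2 clicks) = 0.3300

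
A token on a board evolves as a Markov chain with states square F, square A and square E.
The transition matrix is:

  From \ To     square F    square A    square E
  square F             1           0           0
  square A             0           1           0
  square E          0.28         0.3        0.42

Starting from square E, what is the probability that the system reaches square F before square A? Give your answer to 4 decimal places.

Let h(s) be the probability of absorption at square F starting from transient state s. Then h(square F) = 1 and h(square A) = 0. By first-step analysis:
h(square E) = 0.28·1 + 0.3·0 + 0.42·h(square E)
Solving: h(square E) = 0.4828.
Starting from square E, the probability is 0.4828.

0.4828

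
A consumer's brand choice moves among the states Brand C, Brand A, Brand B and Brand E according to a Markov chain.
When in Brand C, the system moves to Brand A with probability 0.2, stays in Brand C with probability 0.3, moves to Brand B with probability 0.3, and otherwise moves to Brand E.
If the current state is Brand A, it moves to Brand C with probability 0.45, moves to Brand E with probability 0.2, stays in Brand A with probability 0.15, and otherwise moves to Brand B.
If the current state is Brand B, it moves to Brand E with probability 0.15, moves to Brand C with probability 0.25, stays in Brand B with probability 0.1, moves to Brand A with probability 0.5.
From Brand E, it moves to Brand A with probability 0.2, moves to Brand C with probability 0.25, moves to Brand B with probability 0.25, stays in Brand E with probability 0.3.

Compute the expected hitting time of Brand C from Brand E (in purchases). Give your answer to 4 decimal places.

3.3345

Let t(s) be the expected number of purchases to first reach Brand C from state s, with t(Brand C) = 0. Conditioning on the first purchase:
t(Brand A) = 1 + 0.15·t(Brand A) + 0.2·t(Brand B) + 0.2·t(Brand E)
t(Brand B) = 1 + 0.5·t(Brand A) + 0.1·t(Brand B) + 0.15·t(Brand E)
t(Brand E) = 1 + 0.2·t(Brand A) + 0.25·t(Brand B) + 0.3·t(Brand E)
Solving: t(Brand A) = 2.7071, t(Brand B) = 3.1708, t(Brand E) = 3.3345.
Expected purchases from Brand E to Brand C: 3.3345.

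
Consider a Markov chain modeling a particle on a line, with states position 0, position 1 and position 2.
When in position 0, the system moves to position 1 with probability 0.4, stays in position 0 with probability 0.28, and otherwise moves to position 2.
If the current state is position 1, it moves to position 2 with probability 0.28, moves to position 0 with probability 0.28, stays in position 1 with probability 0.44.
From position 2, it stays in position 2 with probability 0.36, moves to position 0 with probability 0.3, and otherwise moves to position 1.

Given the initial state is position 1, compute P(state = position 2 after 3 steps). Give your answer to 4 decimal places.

0.3165

Propagate the distribution vector 3 steps from position 1.
After 0 steps: (0.0000, 1.0000, 0.0000)
After 1 step: (0.2800, 0.4400, 0.2800)
After 2 steps: (0.2856, 0.4008, 0.3136)
After 3 steps: (0.2863, 0.3972, 0.3165)
P(in position 2 after 3 steps) = 0.3165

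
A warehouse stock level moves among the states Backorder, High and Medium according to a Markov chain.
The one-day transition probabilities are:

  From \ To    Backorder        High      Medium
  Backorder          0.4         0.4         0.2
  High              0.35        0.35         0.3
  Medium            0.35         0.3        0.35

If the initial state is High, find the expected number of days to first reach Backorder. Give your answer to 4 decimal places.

2.8571

Let t(s) be the expected number of days to first reach Backorder from state s, with t(Backorder) = 0. Conditioning on the first day:
t(High) = 1 + 0.35·t(High) + 0.3·t(Medium)
t(Medium) = 1 + 0.3·t(High) + 0.35·t(Medium)
Solving: t(High) = 2.8571, t(Medium) = 2.8571.
Expected days from High to Backorder: 2.8571.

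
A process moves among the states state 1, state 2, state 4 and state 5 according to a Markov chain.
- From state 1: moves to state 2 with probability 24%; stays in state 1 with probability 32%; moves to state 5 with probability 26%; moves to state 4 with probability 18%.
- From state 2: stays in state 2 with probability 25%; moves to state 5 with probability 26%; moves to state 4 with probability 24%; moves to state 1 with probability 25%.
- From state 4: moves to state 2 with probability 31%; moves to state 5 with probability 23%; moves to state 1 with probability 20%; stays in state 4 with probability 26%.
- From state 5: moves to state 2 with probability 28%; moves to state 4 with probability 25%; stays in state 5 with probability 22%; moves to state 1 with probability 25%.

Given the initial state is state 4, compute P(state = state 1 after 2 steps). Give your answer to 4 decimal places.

Propagate the distribution vector 2 steps from state 4.
After 0 steps: (0.0000, 0.0000, 1.0000, 0.0000)
After 1 step: (0.2000, 0.3100, 0.2600, 0.2300)
After 2 steps: (0.2510, 0.2705, 0.2355, 0.2430)
P(in state 1 after 2 steps) = 0.2510

0.2510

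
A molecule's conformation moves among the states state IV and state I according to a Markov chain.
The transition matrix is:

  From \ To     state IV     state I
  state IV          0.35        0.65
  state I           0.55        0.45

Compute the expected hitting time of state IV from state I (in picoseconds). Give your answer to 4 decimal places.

Let t(s) be the expected number of picoseconds to first reach state IV from state s, with t(state IV) = 0. Conditioning on the first picosecond:
t(state I) = 1 + 0.45·t(state I)
Solving: t(state I) = 1.8182.
Expected picoseconds from state I to state IV: 1.8182.

1.8182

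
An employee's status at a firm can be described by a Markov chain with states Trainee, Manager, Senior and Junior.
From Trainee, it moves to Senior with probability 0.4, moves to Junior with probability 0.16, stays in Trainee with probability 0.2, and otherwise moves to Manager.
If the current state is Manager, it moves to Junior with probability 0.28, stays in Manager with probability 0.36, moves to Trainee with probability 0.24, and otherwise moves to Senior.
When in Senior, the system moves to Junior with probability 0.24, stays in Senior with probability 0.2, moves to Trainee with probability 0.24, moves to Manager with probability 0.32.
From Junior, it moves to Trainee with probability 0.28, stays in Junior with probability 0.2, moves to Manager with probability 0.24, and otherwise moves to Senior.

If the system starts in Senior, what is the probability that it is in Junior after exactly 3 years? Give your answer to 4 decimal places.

Propagate the distribution vector 3 years from Senior.
After 0 years: (0.0000, 0.0000, 1.0000, 0.0000)
After 1 year: (0.2400, 0.3200, 0.2000, 0.2400)
After 2 years: (0.2400, 0.2944, 0.2416, 0.2240)
After 3 years: (0.2394, 0.2947, 0.2424, 0.2236)
P(in Junior after 3 years) = 0.2236

0.2236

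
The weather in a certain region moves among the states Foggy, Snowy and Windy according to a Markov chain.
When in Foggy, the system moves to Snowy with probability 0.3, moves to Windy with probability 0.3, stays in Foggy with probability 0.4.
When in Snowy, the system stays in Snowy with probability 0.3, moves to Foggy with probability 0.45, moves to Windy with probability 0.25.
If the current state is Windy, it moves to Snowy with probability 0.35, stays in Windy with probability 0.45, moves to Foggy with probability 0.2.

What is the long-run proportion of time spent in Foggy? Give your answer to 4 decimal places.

0.3490

Let the stationary distribution be π with π = πP and π_1 + π_2 + π_3 = 1.
π_1 = 0.4·π_1 + 0.45·π_2 + 0.2·π_3
π_2 = 0.3·π_1 + 0.3·π_2 + 0.35·π_3
Solving with the normalization constraint gives π = (0.3490, 0.3167, 0.3343).
So the stationary probability of Foggy is 0.3490.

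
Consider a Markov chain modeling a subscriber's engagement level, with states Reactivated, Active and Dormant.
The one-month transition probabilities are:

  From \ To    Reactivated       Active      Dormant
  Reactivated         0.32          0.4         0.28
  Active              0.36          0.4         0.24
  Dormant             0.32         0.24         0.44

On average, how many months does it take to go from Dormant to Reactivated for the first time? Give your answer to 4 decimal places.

3.0172

Let t(s) be the expected number of months to first reach Reactivated from state s, with t(Reactivated) = 0. Conditioning on the first month:
t(Active) = 1 + 0.4·t(Active) + 0.24·t(Dormant)
t(Dormant) = 1 + 0.24·t(Active) + 0.44·t(Dormant)
Solving: t(Active) = 2.8736, t(Dormant) = 3.0172.
Expected months from Dormant to Reactivated: 3.0172.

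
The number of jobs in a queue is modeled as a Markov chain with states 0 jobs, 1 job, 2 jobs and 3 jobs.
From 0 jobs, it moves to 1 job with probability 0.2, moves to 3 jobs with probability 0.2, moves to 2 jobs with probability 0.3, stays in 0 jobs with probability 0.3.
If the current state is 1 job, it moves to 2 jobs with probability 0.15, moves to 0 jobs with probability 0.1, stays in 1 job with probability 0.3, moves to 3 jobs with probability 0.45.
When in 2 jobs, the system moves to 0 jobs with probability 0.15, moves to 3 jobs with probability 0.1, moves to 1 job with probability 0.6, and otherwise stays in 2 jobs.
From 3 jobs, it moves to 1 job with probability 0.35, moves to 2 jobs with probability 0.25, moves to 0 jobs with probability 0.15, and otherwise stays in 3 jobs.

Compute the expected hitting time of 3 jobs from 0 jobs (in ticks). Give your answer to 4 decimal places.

3.8761

Let t(s) be the expected number of ticks to first reach 3 jobs from state s, with t(3 jobs) = 0. Conditioning on the first tick:
t(0 jobs) = 1 + 0.3·t(0 jobs) + 0.2·t(1 job) + 0.3·t(2 jobs)
t(1 job) = 1 + 0.1·t(0 jobs) + 0.3·t(1 job) + 0.15·t(2 jobs)
t(2 jobs) = 1 + 0.15·t(0 jobs) + 0.6·t(1 job) + 0.15·t(2 jobs)
Solving: t(0 jobs) = 3.8761, t(1 job) = 2.8053, t(2 jobs) = 3.8407.
Expected ticks from 0 jobs to 3 jobs: 3.8761.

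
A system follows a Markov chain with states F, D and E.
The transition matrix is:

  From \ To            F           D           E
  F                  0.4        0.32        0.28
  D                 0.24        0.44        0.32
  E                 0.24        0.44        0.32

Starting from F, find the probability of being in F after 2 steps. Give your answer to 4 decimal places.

Sum over the intermediate state after 1 step:
P = P(F→F)·P(F→F) + P(F→D)·P(D→F) + P(F→E)·P(E→F)
  = 0.4×0.4 + 0.32×0.24 + 0.28×0.24
  = 0.1600 + 0.0768 + 0.0672 = 0.3040

0.3040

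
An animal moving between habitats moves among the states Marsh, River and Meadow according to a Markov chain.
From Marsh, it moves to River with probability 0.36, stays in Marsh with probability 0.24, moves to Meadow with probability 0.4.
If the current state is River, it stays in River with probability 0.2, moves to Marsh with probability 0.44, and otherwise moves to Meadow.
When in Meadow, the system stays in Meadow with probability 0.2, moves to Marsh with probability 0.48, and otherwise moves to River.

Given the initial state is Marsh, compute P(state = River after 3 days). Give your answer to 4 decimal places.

0.3020

Propagate the distribution vector 3 days from Marsh.
After 0 days: (1.0000, 0.0000, 0.0000)
After 1 day: (0.2400, 0.3600, 0.4000)
After 2 days: (0.4080, 0.2864, 0.3056)
After 3 days: (0.3706, 0.3020, 0.3274)
P(in River after 3 days) = 0.3020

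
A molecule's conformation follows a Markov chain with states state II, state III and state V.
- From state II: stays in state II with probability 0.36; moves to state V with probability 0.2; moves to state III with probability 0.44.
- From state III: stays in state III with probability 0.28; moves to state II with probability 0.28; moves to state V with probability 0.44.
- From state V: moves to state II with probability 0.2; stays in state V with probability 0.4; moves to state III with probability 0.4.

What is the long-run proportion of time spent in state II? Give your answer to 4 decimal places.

0.2730

Let the stationary distribution be π with π = πP and π_1 + π_2 + π_3 = 1.
π_1 = 0.36·π_1 + 0.28·π_2 + 0.2·π_3
π_2 = 0.44·π_1 + 0.28·π_2 + 0.4·π_3
Solving with the normalization constraint gives π = (0.2730, 0.3669, 0.3601).
So the stationary probability of state II is 0.2730.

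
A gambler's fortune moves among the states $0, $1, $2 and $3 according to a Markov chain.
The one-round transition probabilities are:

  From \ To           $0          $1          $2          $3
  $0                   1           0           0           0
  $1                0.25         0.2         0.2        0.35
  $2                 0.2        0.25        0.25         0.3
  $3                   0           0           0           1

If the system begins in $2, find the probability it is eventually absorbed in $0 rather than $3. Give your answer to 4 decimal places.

Let h(s) be the probability of absorption at $0 starting from transient state s. Then h($0) = 1 and h($3) = 0. By first-step analysis:
h($1) = 0.25·1 + 0.2·h($1) + 0.2·h($2) + 0.35·0
h($2) = 0.2·1 + 0.25·h($1) + 0.25·h($2) + 0.3·0
Solving: h($1) = 0.4136, h($2) = 0.4045.
Starting from $2, the probability is 0.4045.

0.4045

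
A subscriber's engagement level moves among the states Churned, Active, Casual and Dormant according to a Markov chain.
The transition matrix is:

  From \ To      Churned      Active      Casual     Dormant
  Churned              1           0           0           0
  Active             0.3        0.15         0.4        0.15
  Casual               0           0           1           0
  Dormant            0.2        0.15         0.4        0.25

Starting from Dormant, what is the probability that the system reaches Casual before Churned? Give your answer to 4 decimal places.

0.6504

Let h(s) be the probability of absorption at Casual starting from transient state s. Then h(Casual) = 1 and h(Churned) = 0. By first-step analysis:
h(Active) = 0.3·0 + 0.15·h(Active) + 0.4·1 + 0.15·h(Dormant)
h(Dormant) = 0.2·0 + 0.15·h(Active) + 0.4·1 + 0.25·h(Dormant)
Solving: h(Active) = 0.5854, h(Dormant) = 0.6504.
Starting from Dormant, the probability is 0.6504.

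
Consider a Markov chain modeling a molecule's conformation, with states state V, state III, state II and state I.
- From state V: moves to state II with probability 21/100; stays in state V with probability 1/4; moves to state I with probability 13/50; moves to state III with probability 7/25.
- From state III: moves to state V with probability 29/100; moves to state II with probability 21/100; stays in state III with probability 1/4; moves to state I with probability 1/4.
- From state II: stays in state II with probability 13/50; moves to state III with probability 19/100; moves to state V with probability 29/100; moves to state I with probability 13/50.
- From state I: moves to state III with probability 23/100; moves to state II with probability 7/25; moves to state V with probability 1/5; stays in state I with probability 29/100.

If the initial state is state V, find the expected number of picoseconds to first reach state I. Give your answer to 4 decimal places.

Let t(s) be the expected number of picoseconds to first reach state I from state s, with t(state I) = 0. Conditioning on the first picosecond:
t(state V) = 1 + 0.25·t(state V) + 0.28·t(state III) + 0.21·t(state II)
t(state III) = 1 + 0.29·t(state V) + 0.25·t(state III) + 0.21·t(state II)
t(state II) = 1 + 0.29·t(state V) + 0.19·t(state III) + 0.26·t(state II)
Solving: t(state V) = 3.8839, t(state III) = 3.9216, t(state II) = 3.8803.
Expected picoseconds from state V to state I: 3.8839.

3.8839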